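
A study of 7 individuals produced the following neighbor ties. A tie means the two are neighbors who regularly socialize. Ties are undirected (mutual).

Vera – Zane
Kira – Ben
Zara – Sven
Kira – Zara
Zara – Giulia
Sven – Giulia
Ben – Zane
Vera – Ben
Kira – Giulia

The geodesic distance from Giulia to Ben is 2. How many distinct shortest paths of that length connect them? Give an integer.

The shortest distance is 2, and the only length-2 path is Giulia–Kira–Ben. So there is exactly 1 shortest path.

1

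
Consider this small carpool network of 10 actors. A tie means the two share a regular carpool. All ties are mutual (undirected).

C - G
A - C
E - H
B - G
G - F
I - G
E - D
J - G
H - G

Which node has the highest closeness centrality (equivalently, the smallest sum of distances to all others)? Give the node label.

Farness (sum of distances to all others) for each node — A:27, B:21, C:19, D:31, E:23, F:21, G:13, H:17, I:21, J:21.
The smallest farness is 13, for G, so G has the highest closeness.

G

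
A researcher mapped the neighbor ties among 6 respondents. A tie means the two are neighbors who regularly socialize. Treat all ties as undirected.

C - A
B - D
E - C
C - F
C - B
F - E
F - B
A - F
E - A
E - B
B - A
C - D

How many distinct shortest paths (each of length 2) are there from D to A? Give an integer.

2

The shortest distance is 2. The length-2 paths are: D–B–A; D–C–A.
That gives 2 distinct shortest paths.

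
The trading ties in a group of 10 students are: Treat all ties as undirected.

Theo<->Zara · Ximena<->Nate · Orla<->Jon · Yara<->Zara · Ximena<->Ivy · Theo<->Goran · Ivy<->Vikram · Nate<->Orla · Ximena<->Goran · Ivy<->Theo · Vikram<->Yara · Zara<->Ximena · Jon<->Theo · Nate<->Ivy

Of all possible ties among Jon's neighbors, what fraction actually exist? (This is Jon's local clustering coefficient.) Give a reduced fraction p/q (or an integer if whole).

0

Jon's neighbors: Orla and Theo (k = 2).
Possible neighbor pairs: C(2,2) = 1. Edges among them: none → e = 0.
Clustering(Jon) = 0/1.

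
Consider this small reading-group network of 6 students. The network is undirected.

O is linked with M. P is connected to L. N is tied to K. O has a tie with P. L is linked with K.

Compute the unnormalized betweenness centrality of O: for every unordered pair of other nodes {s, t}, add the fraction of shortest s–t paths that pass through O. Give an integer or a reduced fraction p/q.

Pairs whose geodesics pass through O — M–L: 1; M–P: 1; M–K: 1; M–N: 1.
All other pairs contribute 0.
Summing the contributions gives betweenness(O) = 4.

4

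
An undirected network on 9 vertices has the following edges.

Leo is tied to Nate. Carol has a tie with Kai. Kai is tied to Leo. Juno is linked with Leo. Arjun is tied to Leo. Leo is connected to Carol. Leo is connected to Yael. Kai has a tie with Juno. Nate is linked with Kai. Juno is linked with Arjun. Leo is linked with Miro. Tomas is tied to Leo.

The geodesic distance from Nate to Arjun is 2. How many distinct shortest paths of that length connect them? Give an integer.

The shortest distance is 2, and the only length-2 path is Nate–Leo–Arjun. So there is exactly 1 shortest path.

1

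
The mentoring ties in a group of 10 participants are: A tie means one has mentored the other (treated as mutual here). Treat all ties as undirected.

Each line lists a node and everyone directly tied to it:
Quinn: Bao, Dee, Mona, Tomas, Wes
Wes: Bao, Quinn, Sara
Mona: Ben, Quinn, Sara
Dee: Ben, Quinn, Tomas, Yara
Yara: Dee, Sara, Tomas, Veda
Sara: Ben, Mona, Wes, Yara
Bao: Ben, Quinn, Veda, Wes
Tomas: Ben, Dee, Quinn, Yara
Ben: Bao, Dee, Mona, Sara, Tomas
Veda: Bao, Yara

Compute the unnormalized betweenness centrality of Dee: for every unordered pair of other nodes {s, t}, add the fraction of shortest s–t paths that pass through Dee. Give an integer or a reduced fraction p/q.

Pairs whose geodesics pass through Dee — Quinn–Ben: 1/4; Quinn–Yara: 1/2; Ben–Yara: 1/3.
All other pairs contribute 0.
Summing the contributions gives betweenness(Dee) = 13/12.

13/12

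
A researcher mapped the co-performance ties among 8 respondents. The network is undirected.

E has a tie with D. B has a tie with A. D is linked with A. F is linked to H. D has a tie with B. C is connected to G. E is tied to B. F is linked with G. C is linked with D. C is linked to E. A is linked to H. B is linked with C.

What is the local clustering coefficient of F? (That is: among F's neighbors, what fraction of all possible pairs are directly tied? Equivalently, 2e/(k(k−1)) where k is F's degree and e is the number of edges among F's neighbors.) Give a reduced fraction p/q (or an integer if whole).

0

F's neighbors: G and H (k = 2).
Possible neighbor pairs: C(2,2) = 1. Edges among them: none → e = 0.
Clustering(F) = 0/1.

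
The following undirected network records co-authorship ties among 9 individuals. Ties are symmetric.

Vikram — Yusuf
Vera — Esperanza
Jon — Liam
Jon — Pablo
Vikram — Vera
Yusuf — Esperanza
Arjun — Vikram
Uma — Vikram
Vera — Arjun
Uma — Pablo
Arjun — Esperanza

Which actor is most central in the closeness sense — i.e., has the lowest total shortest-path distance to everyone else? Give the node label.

Farness (sum of distances to all others) for each node — Arjun:19, Esperanza:23, Jon:24, Liam:31, Pablo:19, Uma:16, Vera:19, Vikram:15, Yusuf:20.
The smallest farness is 15, for Vikram, so Vikram has the highest closeness.

Vikram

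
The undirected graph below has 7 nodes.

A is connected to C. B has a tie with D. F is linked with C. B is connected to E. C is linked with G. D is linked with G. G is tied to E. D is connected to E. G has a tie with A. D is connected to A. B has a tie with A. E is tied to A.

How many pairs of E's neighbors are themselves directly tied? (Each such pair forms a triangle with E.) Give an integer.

E's neighbors: A, B, D, and G.
Neighbor pairs that are themselves tied: E–A–B; E–A–D; E–A–G; E–B–D; E–D–G. Each forms one triangle with E, for 5 in total.

5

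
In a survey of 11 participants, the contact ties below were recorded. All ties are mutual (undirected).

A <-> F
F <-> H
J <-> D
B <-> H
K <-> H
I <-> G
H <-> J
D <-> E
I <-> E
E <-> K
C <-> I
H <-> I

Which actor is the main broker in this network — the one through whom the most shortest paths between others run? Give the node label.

H

Unnormalized betweenness of each node: A:0, B:0, C:0, D:1, E:11/2, F:9, G:0, H:57/2, I:19, J:4, K:2.
H has the largest value, 57/2, making it the main broker — the node through which the most shortest paths run.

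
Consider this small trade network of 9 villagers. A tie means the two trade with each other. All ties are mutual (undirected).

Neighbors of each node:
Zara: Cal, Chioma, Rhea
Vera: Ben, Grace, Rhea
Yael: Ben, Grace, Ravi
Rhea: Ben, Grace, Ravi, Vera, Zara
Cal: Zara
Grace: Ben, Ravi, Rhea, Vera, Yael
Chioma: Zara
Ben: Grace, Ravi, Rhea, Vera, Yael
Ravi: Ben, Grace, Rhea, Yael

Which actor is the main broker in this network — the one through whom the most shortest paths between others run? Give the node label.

Rhea

Unnormalized betweenness of each node: Ben:13/6, Cal:0, Chioma:0, Grace:13/6, Ravi:4/3, Rhea:46/3, Vera:0, Yael:0, Zara:13.
Rhea has the largest value, 46/3, making it the main broker — the node through which the most shortest paths run.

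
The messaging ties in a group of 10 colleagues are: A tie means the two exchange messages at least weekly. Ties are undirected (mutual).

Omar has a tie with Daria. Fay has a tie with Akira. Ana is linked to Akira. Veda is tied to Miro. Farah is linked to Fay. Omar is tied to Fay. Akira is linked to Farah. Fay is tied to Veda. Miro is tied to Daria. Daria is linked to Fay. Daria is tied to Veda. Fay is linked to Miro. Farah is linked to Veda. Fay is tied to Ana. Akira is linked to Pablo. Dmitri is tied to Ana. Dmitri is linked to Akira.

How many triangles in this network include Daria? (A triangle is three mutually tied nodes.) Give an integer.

Daria's neighbors: Fay, Miro, Omar, and Veda.
Neighbor pairs that are themselves tied: Daria–Fay–Miro; Daria–Fay–Omar; Daria–Fay–Veda; Daria–Miro–Veda. Each forms one triangle with Daria, for 4 in total.

4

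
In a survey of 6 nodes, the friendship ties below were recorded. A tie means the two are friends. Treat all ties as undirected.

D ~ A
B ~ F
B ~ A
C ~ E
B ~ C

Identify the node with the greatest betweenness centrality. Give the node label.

B

Unnormalized betweenness of each node: A:4, B:8, C:4, D:0, E:0, F:0.
B has the largest value, 8, making it the main broker — the node through which the most shortest paths run.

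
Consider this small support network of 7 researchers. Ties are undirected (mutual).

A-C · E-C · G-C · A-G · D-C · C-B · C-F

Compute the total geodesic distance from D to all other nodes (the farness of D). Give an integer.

Distances from D: A:2, B:2, C:1, E:2, F:2, G:2.
Sum = 2 + 2 + 1 + 2 + 2 + 2 = 11.

11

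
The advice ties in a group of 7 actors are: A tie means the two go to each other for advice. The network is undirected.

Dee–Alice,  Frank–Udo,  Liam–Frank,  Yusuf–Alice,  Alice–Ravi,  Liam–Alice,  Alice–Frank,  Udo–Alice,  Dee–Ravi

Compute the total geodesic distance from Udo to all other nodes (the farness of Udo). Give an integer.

Distances from Udo: Alice:1, Dee:2, Frank:1, Liam:2, Ravi:2, Yusuf:2.
Sum = 1 + 2 + 1 + 2 + 2 + 2 = 10.

10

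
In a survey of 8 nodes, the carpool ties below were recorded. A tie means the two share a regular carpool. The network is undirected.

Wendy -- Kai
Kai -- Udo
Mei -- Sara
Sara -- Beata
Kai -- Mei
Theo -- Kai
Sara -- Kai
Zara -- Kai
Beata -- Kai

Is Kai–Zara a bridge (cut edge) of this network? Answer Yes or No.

Without the Kai–Zara edge there is no alternate route between Kai and Zara, so the network disconnects. It is a bridge.

Yes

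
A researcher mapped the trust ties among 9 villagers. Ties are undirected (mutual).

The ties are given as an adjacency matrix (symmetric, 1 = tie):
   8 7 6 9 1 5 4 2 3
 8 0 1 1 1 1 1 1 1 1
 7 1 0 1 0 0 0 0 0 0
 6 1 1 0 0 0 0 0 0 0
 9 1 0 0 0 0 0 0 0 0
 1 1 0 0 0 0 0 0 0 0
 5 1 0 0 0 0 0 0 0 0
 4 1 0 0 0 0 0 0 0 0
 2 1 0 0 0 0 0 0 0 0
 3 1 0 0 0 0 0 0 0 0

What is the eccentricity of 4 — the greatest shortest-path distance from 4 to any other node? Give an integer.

Distances from 4: 1:2, 2:2, 3:2, 5:2, 6:2, 7:2, 8:1, 9:2.
The largest is 2 (to 7, 6, 9, 1, 5, 2, and 3), so the eccentricity of 4 is 2.

2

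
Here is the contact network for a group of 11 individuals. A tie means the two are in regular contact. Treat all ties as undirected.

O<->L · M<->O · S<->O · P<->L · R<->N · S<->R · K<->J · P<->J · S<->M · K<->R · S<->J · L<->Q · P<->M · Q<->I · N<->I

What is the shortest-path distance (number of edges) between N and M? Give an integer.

3

One shortest route is N – R – S – M, which uses 3 edges, and at distance 2 from N we only reach {K, Q, S}, which does not include M. So d(N,M) = 3.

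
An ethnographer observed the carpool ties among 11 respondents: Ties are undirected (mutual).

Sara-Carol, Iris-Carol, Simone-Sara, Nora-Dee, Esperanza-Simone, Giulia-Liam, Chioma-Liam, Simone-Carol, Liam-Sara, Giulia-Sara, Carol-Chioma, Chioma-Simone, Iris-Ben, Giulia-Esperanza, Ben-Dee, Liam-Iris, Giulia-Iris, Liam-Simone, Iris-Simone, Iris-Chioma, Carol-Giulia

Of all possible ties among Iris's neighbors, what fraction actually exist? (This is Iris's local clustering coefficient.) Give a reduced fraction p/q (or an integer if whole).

7/15

Iris's neighbors: Ben, Carol, Chioma, Giulia, Liam, and Simone (k = 6).
Possible neighbor pairs: C(6,2) = 15. Edges among them: Carol–Chioma, Carol–Giulia, Carol–Simone, Chioma–Liam, Chioma–Simone, Giulia–Liam, Liam–Simone → e = 7.
Clustering(Iris) = 7/15.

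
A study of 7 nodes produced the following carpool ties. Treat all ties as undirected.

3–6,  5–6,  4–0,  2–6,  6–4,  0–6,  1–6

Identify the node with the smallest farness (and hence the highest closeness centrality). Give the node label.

Farness (sum of distances to all others) for each node — 0:10, 1:11, 2:11, 3:11, 4:10, 5:11, 6:6.
The smallest farness is 6, for 6, so 6 has the highest closeness.

6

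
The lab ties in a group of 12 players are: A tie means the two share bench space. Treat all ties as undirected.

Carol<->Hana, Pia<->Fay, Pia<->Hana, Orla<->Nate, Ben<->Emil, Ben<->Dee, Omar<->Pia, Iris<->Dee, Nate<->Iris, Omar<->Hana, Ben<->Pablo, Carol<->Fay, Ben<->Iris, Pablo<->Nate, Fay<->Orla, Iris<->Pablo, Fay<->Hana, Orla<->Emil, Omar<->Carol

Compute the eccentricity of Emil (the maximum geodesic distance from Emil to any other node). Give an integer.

Distances from Emil: Ben:1, Carol:3, Dee:2, Fay:2, Hana:3, Iris:2, Nate:2, Omar:4, Orla:1, Pablo:2, Pia:3.
The largest is 4 (to Omar), so the eccentricity of Emil is 4.

4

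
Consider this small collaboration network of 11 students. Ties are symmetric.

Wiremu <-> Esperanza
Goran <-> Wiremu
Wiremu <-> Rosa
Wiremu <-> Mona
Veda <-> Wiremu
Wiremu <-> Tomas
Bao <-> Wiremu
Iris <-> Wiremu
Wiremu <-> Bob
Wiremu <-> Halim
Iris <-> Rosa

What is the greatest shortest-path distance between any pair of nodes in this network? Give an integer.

2

Eccentricity of each node (its greatest distance to any other): Bao:2, Bob:2, Esperanza:2, Goran:2, Halim:2, Iris:2, Mona:2, Rosa:2, Tomas:2, Veda:2, Wiremu:1.
The maximum eccentricity is 2, realized for instance by the pair Tomas–Mona via Tomas – Wiremu – Mona. So the diameter is 2.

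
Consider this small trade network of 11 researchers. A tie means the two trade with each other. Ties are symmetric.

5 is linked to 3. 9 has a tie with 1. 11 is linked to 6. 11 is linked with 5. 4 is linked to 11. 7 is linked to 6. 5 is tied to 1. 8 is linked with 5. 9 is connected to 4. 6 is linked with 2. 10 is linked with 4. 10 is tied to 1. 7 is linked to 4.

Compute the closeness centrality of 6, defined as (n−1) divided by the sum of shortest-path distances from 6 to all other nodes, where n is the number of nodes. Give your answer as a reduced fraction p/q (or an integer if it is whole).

5/11

Distances from 6: 1:3, 2:1, 3:3, 4:2, 5:2, 7:1, 8:3, 9:3, 10:3, 11:1. Sum = 22.
n = 11, so closeness = 10/22 = 5/11.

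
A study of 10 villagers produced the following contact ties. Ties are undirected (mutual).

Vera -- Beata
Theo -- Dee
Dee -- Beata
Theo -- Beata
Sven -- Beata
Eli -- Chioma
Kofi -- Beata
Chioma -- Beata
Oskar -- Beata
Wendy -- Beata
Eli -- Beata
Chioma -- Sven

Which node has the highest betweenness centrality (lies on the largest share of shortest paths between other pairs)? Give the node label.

Unnormalized betweenness of each node: Beata:65/2, Chioma:1/2, Dee:0, Eli:0, Kofi:0, Oskar:0, Sven:0, Theo:0, Vera:0, Wendy:0.
Beata has the largest value, 65/2, making it the main broker — the node through which the most shortest paths run.

Beata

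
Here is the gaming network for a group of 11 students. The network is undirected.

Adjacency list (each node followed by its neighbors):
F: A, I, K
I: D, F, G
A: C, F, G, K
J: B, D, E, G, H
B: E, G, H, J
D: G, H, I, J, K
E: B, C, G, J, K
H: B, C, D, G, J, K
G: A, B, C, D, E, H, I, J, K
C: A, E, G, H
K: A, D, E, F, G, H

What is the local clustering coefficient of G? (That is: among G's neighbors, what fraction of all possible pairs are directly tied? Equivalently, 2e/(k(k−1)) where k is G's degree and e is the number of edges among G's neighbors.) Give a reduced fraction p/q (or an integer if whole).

G's neighbors: A, B, C, D, E, H, I, J, and K (k = 9).
Possible neighbor pairs: C(9,2) = 36. Edges among them: A–C, A–K, B–E, B–H, B–J, C–E, C–H, D–H, D–I, D–J, D–K, E–J, E–K, H–J, H–K → e = 15.
Clustering(G) = 15/36 = 5/12.

5/12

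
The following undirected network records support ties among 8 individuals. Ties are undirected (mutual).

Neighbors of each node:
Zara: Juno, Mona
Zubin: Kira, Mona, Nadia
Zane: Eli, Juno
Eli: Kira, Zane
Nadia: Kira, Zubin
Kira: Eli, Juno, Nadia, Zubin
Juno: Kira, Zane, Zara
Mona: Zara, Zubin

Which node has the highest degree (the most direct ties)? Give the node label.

Kira

Degrees — Eli:2, Juno:3, Kira:4, Mona:2, Nadia:2, Zane:2, Zara:2, Zubin:3.
The maximum is 4, attained only by Kira.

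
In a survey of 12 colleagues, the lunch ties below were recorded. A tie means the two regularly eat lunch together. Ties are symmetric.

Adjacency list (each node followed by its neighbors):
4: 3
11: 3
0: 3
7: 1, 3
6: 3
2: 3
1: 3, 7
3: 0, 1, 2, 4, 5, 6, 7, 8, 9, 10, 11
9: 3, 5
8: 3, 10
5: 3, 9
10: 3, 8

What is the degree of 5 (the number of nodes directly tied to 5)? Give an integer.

2

5 is directly tied to 3 and 9. That is 2 neighbors, so the degree of 5 is 2.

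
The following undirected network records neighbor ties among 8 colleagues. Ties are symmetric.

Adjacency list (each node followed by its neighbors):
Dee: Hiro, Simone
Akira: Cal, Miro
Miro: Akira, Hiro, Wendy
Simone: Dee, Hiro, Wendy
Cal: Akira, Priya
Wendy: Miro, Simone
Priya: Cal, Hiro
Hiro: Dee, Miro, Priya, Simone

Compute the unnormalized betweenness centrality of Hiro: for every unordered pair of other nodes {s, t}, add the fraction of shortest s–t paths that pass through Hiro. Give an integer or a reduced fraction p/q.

Pairs whose geodesics pass through Hiro — Akira–Simone: 1/2; Akira–Dee: 1; Miro–Simone: 1/2; Miro–Dee: 1; Miro–Priya: 1; Wendy–Priya: 2/2; Simone–Priya: 1; Simone–Cal: 1; Dee–Priya: 1; Dee–Cal: 1.
All other pairs contribute 0.
Summing the contributions gives betweenness(Hiro) = 9.

9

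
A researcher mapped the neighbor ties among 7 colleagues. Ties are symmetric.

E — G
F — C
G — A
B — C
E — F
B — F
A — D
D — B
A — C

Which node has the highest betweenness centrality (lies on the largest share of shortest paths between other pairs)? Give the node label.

A

Unnormalized betweenness of each node: A:11/3, B:2, C:11/6, D:5/6, E:4/3, F:17/6, G:3/2.
A has the largest value, 11/3, making it the main broker — the node through which the most shortest paths run.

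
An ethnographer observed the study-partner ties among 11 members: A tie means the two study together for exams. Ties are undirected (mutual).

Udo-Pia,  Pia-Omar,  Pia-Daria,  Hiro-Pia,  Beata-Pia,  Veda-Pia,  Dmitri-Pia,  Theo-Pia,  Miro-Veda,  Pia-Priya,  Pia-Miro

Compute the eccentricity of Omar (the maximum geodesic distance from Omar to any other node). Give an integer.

2

Distances from Omar: Beata:2, Daria:2, Dmitri:2, Hiro:2, Miro:2, Pia:1, Priya:2, Theo:2, Udo:2, Veda:2.
The largest is 2 (to Udo, Beata, Hiro, Miro, Priya, Dmitri, Veda, Daria, and Theo), so the eccentricity of Omar is 2.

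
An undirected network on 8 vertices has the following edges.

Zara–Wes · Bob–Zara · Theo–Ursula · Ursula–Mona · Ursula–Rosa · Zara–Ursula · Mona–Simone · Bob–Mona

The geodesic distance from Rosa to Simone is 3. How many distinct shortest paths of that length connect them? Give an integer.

The shortest distance is 3, and the only length-3 path is Rosa–Ursula–Mona–Simone. So there is exactly 1 shortest path.

1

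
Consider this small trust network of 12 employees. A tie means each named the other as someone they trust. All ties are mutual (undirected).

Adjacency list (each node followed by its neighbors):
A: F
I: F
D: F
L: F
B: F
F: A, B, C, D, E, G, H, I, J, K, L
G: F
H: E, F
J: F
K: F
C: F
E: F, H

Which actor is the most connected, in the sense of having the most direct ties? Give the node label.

F

Degrees — A:1, B:1, C:1, D:1, E:2, F:11, G:1, H:2, I:1, J:1, K:1, L:1.
The maximum is 11, attained only by F.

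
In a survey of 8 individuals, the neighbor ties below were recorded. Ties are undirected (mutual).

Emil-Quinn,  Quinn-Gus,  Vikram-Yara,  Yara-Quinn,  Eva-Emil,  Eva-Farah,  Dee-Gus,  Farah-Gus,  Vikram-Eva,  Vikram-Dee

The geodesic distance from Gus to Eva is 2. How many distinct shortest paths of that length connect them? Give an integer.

1

The shortest distance is 2, and the only length-2 path is Gus–Farah–Eva. So there is exactly 1 shortest path.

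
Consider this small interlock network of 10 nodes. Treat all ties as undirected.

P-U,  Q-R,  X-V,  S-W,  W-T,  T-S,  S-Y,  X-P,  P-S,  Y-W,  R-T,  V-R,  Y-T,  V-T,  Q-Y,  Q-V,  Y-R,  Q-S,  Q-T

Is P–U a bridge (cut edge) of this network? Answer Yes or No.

Without the P–U edge there is no alternate route between P and U, so the network disconnects. It is a bridge.

Yes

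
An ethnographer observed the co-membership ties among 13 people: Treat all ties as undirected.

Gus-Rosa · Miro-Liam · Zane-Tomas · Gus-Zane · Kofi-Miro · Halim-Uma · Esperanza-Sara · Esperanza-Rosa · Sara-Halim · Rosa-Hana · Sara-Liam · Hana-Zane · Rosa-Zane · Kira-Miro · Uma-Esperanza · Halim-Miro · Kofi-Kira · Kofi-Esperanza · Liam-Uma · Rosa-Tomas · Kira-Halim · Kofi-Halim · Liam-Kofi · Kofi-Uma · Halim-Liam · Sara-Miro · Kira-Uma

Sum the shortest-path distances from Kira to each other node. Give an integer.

Distances from Kira: Esperanza:2, Gus:4, Halim:1, Hana:4, Kofi:1, Liam:2, Miro:1, Rosa:3, Sara:2, Tomas:4, Uma:1, Zane:4.
Sum = 2 + 4 + 1 + 4 + 1 + 2 + 1 + 3 + 2 + 4 + 1 + 4 = 29.

29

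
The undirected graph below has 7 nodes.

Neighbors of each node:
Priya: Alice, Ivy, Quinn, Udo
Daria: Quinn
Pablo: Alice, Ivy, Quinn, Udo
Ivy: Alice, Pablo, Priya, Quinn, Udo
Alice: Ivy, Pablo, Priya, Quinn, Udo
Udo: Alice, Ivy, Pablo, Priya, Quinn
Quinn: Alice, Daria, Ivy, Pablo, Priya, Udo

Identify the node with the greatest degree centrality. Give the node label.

Degrees — Alice:5, Daria:1, Ivy:5, Pablo:4, Priya:4, Quinn:6, Udo:5.
The maximum is 6, attained only by Quinn.

Quinn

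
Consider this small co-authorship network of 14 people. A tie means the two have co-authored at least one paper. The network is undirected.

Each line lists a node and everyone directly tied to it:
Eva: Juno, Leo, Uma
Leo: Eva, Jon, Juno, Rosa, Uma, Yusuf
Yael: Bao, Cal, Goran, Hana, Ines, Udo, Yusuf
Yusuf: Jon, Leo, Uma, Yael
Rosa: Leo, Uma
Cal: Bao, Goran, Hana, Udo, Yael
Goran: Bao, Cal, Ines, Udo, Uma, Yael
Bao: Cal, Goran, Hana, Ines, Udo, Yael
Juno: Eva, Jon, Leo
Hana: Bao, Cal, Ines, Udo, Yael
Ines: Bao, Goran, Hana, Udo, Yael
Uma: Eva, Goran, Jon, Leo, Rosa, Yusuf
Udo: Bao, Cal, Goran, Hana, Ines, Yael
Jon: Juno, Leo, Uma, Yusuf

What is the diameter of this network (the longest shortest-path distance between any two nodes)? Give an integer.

Eccentricity of each node (its greatest distance to any other): Bao:4, Cal:4, Eva:4, Goran:3, Hana:4, Ines:4, Jon:3, Juno:4, Leo:3, Rosa:4, Udo:4, Uma:3, Yael:3, Yusuf:2.
The maximum eccentricity is 4, realized for instance by the pair Udo–Juno via Udo – Goran – Uma – Eva – Juno. So the diameter is 4.

4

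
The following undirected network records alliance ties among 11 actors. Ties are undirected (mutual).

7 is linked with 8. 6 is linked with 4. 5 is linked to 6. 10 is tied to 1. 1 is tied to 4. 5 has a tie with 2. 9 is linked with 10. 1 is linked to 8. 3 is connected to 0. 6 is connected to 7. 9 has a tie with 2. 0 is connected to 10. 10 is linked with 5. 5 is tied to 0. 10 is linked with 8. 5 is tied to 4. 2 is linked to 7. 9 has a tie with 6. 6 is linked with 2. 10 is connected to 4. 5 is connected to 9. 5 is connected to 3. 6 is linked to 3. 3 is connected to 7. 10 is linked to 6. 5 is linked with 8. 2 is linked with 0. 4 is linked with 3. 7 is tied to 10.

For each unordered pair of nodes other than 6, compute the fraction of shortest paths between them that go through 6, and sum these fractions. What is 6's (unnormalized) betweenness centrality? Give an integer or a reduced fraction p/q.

Pairs whose geodesics pass through 6 — 5–7: 1/5; 3–9: 1/2; 3–2: 1/4; 3–10: 1/5; 4–7: 1/3; 4–9: 1/3; 4–2: 1/2; 7–9: 1/3; 2–10: 1/5; 2–1: 2/9.
All other pairs contribute 0.
Summing the contributions gives betweenness(6) = 553/180.

553/180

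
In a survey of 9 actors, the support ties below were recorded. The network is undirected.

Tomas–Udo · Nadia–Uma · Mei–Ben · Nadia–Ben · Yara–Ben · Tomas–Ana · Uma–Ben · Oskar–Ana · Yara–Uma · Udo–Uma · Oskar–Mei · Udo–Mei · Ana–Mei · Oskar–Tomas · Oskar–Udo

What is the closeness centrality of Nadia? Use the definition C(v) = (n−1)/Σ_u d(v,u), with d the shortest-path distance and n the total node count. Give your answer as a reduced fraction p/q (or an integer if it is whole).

8/17

Distances from Nadia: Ana:3, Ben:1, Mei:2, Oskar:3, Tomas:3, Udo:2, Uma:1, Yara:2. Sum = 17.
n = 9, so closeness = 8/17.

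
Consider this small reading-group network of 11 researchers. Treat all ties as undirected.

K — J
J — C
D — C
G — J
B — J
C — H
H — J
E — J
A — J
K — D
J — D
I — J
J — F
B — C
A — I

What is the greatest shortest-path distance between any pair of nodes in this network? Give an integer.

Eccentricity of each node (its greatest distance to any other): A:2, B:2, C:2, D:2, E:2, F:2, G:2, H:2, I:2, J:1, K:2.
The maximum eccentricity is 2, realized for instance by the pair D–E via D – J – E. So the diameter is 2.

2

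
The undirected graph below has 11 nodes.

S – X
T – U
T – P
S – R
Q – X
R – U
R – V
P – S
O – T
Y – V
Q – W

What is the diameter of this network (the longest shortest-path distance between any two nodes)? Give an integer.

6

Eccentricity of each node (its greatest distance to any other): O:6, P:4, Q:5, R:4, S:3, T:5, U:5, V:5, W:6, X:4, Y:6.
The maximum eccentricity is 6, realized for instance by the pair O–W via O – T – P – S – X – Q – W. So the diameter is 6.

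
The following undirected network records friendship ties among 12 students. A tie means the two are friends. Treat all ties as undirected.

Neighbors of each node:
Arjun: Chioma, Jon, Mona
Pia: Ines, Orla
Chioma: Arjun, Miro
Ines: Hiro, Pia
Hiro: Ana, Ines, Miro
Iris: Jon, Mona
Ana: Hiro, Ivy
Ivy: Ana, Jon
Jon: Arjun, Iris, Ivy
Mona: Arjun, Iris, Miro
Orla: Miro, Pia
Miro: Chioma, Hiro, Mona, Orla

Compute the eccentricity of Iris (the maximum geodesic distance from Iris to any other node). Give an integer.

4

Distances from Iris: Ana:3, Arjun:2, Chioma:3, Hiro:3, Ines:4, Ivy:2, Jon:1, Miro:2, Mona:1, Orla:3, Pia:4.
The largest is 4 (to Pia and Ines), so the eccentricity of Iris is 4.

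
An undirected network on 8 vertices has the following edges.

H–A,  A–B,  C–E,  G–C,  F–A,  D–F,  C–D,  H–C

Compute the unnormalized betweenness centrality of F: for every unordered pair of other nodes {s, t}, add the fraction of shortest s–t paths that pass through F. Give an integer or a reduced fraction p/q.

Pairs whose geodesics pass through F — A–D: 1; B–D: 1.
All other pairs contribute 0.
Summing the contributions gives betweenness(F) = 2.

2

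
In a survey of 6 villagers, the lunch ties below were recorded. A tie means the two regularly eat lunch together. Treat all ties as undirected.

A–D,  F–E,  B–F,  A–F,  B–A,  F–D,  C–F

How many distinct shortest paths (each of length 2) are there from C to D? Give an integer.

The shortest distance is 2, and the only length-2 path is C–F–D. So there is exactly 1 shortest path.

1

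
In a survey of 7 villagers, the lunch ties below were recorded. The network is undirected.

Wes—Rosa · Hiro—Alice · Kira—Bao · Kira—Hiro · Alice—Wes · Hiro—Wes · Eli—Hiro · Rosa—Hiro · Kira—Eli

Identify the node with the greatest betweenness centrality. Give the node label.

Hiro

Unnormalized betweenness of each node: Alice:0, Bao:0, Eli:0, Hiro:19/2, Kira:5, Rosa:0, Wes:1/2.
Hiro has the largest value, 19/2, making it the main broker — the node through which the most shortest paths run.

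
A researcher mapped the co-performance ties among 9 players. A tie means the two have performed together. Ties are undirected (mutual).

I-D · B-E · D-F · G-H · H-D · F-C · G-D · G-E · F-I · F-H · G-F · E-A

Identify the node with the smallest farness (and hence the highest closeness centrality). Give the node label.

Farness (sum of distances to all others) for each node — A:22, B:22, C:20, D:14, E:15, F:13, G:12, H:15, I:19.
The smallest farness is 12, for G, so G has the highest closeness.

G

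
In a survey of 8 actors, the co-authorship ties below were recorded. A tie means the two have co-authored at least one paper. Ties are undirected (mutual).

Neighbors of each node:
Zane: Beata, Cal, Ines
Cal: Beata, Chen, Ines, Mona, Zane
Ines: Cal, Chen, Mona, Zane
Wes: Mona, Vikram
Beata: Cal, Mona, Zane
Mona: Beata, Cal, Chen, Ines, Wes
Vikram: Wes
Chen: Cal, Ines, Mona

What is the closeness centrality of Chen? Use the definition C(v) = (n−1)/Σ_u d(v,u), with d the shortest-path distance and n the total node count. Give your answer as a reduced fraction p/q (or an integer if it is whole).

Distances from Chen: Beata:2, Cal:1, Ines:1, Mona:1, Vikram:3, Wes:2, Zane:2. Sum = 12.
n = 8, so closeness = 7/12.

7/12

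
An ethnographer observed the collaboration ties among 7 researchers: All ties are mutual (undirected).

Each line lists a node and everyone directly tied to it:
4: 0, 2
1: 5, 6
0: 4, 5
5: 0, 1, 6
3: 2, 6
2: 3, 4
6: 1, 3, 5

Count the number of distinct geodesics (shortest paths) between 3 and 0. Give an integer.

2

The shortest distance is 3. The length-3 paths are: 3–2–4–0; 3–6–5–0.
That gives 2 distinct shortest paths.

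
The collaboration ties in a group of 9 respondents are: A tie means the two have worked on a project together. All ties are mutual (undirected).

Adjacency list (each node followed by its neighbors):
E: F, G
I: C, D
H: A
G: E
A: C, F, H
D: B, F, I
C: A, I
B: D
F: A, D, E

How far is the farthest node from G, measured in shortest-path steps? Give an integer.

Distances from G: A:3, B:4, C:4, D:3, E:1, F:2, H:4, I:4.
The largest is 4 (to C, H, B, and I), so the eccentricity of G is 4.

4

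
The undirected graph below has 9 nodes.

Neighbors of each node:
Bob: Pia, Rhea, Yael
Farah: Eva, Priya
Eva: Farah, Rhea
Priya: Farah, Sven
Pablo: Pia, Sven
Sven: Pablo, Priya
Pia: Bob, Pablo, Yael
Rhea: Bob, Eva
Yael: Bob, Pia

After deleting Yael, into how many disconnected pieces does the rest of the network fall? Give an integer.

1

Yael's neighbors (Bob and Pia) remain reachable from one another through other ties, so the rest of the network stays in one piece.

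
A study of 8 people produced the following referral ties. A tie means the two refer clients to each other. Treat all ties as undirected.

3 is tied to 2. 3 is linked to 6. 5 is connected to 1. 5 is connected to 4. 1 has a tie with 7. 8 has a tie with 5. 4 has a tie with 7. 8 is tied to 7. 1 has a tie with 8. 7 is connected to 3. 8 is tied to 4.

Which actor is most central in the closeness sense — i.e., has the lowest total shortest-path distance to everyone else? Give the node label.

7

Farness (sum of distances to all others) for each node — 1:13, 2:18, 3:12, 4:13, 5:16, 6:18, 7:10, 8:12.
The smallest farness is 10, for 7, so 7 has the highest closeness.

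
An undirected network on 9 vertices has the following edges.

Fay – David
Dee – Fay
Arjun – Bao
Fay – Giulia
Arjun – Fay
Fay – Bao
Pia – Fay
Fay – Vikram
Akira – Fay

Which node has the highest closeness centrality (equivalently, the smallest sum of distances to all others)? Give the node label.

Fay

Farness (sum of distances to all others) for each node — Akira:15, Arjun:14, Bao:14, David:15, Dee:15, Fay:8, Giulia:15, Pia:15, Vikram:15.
The smallest farness is 8, for Fay, so Fay has the highest closeness.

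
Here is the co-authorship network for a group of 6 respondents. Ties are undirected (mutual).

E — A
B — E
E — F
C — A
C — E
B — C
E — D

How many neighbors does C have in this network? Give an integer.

C is directly tied to A, B, and E. That is 3 neighbors, so the degree of C is 3.

3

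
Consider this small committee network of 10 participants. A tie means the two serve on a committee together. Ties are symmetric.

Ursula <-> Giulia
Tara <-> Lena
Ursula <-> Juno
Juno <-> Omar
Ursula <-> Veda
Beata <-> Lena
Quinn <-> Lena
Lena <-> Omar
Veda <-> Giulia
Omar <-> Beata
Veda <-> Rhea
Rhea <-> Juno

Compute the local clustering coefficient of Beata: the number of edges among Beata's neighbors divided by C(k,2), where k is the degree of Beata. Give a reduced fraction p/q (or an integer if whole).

1

Beata's neighbors: Lena and Omar (k = 2).
Possible neighbor pairs: C(2,2) = 1. Edges among them: Lena–Omar → e = 1.
Clustering(Beata) = 1/1.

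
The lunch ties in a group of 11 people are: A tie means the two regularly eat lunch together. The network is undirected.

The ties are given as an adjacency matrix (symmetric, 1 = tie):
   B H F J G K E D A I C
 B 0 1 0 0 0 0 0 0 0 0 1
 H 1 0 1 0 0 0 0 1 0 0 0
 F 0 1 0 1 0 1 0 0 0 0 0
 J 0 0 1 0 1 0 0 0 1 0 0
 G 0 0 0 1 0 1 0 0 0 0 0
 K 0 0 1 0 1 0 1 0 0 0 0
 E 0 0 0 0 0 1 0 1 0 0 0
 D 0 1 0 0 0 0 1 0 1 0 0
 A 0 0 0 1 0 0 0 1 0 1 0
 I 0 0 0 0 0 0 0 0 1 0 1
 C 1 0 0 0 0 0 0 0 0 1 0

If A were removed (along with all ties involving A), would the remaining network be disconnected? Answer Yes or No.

No

Even without A, every remaining node can still reach every other (the residual graph is connected), so A is not a cut vertex.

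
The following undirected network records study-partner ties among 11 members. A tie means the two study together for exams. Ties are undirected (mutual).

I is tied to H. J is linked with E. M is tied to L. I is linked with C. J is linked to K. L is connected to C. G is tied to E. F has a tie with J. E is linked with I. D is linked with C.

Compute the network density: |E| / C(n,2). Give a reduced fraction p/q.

There are 10 edges and 11 nodes, so the maximum possible is C(11,2) = 55.
Density = 10/55 = 2/11.

2/11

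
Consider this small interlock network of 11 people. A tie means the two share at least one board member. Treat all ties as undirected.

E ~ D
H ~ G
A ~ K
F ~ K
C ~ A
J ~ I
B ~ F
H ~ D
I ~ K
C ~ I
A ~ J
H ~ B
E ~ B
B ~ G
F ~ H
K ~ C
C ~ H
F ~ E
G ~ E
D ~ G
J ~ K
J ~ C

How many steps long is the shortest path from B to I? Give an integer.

One shortest route is B – F – K – I, which uses 3 edges, and at distance 2 from B we only reach {C, D, K}, which does not include I. So d(B,I) = 3.

3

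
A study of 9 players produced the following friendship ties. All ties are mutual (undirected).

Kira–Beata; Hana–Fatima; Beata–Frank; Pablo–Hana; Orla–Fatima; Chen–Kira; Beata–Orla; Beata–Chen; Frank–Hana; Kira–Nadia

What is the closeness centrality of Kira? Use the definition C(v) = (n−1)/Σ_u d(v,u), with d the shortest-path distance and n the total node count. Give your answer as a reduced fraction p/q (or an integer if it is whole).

8/17

Distances from Kira: Beata:1, Chen:1, Fatima:3, Frank:2, Hana:3, Nadia:1, Orla:2, Pablo:4. Sum = 17.
n = 9, so closeness = 8/17.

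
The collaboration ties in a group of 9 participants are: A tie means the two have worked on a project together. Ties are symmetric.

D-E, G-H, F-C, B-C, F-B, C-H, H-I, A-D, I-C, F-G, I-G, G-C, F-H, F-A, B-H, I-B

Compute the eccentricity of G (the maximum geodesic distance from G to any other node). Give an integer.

4

Distances from G: A:2, B:2, C:1, D:3, E:4, F:1, H:1, I:1.
The largest is 4 (to E), so the eccentricity of G is 4.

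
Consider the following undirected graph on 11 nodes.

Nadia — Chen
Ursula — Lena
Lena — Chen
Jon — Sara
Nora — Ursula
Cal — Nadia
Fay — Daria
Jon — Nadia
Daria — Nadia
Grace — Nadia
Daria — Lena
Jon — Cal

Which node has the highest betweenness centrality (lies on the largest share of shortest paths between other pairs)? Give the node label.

Nadia

Unnormalized betweenness of each node: Cal:0, Chen:15/2, Daria:33/2, Fay:0, Grace:0, Jon:9, Lena:17, Nadia:28, Nora:0, Sara:0, Ursula:9.
Nadia has the largest value, 28, making it the main broker — the node through which the most shortest paths run.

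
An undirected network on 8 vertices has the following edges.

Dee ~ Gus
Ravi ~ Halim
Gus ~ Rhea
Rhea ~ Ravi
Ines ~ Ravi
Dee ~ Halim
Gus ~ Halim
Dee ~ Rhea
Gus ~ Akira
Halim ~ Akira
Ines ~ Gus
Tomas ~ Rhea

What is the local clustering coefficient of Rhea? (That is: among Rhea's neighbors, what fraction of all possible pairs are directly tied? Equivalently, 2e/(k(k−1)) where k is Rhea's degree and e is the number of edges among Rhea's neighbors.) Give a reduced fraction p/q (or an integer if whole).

1/6

Rhea's neighbors: Dee, Gus, Ravi, and Tomas (k = 4).
Possible neighbor pairs: C(4,2) = 6. Edges among them: Dee–Gus → e = 1.
Clustering(Rhea) = 1/6.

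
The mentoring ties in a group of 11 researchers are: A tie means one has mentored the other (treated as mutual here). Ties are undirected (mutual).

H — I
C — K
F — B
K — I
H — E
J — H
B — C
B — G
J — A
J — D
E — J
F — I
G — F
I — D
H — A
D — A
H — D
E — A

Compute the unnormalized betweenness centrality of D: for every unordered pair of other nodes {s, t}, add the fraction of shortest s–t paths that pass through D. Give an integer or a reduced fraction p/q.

6

Pairs whose geodesics pass through D — J–I: 1/2; J–K: 1/2; J–C: 1/2; J–F: 1/2; J–B: 1/2; J–G: 1/2; I–A: 1/2; A–K: 1/2; A–C: 1/2; A–F: 1/2; A–B: 1/2; A–G: 1/2.
All other pairs contribute 0.
Summing the contributions gives betweenness(D) = 6.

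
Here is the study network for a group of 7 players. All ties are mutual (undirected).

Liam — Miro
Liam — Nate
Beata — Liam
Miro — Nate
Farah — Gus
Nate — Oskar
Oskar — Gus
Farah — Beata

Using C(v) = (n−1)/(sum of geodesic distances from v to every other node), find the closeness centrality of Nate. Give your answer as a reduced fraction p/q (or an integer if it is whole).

3/5

Distances from Nate: Beata:2, Farah:3, Gus:2, Liam:1, Miro:1, Oskar:1. Sum = 10.
n = 7, so closeness = 6/10 = 3/5.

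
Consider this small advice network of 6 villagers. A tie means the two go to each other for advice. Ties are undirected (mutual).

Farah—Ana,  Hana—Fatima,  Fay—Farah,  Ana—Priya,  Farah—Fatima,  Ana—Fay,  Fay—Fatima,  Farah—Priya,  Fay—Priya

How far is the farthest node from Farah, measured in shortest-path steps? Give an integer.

Distances from Farah: Ana:1, Fatima:1, Fay:1, Hana:2, Priya:1.
The largest is 2 (to Hana), so the eccentricity of Farah is 2.

2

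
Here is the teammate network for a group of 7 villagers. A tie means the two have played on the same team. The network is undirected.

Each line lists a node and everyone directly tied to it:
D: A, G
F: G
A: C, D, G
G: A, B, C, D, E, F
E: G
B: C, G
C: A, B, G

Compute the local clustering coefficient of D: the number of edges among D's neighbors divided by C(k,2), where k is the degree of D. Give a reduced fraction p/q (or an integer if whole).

D's neighbors: A and G (k = 2).
Possible neighbor pairs: C(2,2) = 1. Edges among them: A–G → e = 1.
Clustering(D) = 1/1.

1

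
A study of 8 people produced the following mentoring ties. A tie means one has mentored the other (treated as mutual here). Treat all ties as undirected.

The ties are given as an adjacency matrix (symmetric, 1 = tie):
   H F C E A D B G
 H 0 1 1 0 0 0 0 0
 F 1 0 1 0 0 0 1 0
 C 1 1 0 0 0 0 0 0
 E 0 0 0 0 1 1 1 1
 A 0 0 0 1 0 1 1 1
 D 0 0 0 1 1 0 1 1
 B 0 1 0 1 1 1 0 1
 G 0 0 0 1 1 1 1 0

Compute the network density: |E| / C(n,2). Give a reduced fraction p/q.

1/2

There are 14 edges and 8 nodes, so the maximum possible is C(8,2) = 28.
Density = 14/28 = 1/2.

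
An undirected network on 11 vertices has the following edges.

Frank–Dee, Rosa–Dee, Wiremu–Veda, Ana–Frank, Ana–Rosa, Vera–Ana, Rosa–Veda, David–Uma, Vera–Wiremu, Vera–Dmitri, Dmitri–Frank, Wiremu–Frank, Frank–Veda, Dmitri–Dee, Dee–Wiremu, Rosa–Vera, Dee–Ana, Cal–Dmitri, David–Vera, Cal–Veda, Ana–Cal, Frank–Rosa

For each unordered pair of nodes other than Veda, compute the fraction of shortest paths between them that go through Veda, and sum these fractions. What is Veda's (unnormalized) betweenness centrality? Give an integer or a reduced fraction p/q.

25/12

Pairs whose geodesics pass through Veda — Wiremu–Cal: 1; Wiremu–Rosa: 1/4; Cal–Rosa: 1/2; Cal–Frank: 1/3.
All other pairs contribute 0.
Summing the contributions gives betweenness(Veda) = 25/12.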